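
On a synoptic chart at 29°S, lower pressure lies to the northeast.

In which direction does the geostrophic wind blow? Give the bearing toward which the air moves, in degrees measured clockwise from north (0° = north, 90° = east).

The pressure-gradient force points toward the northeast (bearing 045°).
Geostrophic balance: in the Southern Hemisphere the Coriolis force deflects motion to the left, so the geostrophic wind blows 90° to the left of the pressure-gradient force (low pressure on the right).
Rotating 045° by 90° counterclockwise gives 315° — the wind blows toward the northwest.

315°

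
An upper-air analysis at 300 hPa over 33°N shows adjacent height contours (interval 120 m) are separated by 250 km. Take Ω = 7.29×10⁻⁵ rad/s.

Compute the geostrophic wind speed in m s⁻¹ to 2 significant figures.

Coriolis parameter at 33°N:
f = 2Ω sin φ = 2 × 7.29×10⁻⁵ × sin 33° = 7.94×10⁻⁵ s⁻¹
Height gradient: |∂Z/∂n| = 120 m / 250000 m = 4.80×10⁻⁴
On a pressure surface, geostrophic balance gives V_g = (g/f)|∂Z/∂n|:
V_g = 9.81 × 4.80×10⁻⁴ / 7.94×10⁻⁵ = 59.3 m/s

59 m s⁻¹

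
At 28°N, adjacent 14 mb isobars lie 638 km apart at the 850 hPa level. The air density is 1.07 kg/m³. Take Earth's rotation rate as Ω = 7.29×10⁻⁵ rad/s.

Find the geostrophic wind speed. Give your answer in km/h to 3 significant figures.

Coriolis parameter at 28°N:
f = 2Ω sin φ = 2 × 7.29×10⁻⁵ × sin 28° = 6.84×10⁻⁵ s⁻¹
Pressure gradient: |∂P/∂n| = 1400 Pa / 638000 m = 2.19×10⁻³ Pa/m
Geostrophic balance (pressure-gradient force = Coriolis force):
V_g = (1/(fρ)) |∂P/∂n| = 2.19×10⁻³ / (6.84×10⁻⁵ × 1.07) = 30.0 m/s
Converting: 30.0 m/s × 3.6 = 108 km/h

108 km/h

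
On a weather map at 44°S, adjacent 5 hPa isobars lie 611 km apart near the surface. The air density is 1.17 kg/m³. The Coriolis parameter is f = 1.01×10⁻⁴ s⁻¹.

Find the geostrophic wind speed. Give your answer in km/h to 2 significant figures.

25 km/h

Pressure gradient: |∂P/∂n| = 500 Pa / 611000 m = 8.18×10⁻⁴ Pa/m
Geostrophic balance (pressure-gradient force = Coriolis force):
V_g = (1/(fρ)) |∂P/∂n| = 8.18×10⁻⁴ / (1.01×10⁻⁴ × 1.17) = 6.93 m/s
Converting: 6.93 m/s × 3.6 = 25 km/h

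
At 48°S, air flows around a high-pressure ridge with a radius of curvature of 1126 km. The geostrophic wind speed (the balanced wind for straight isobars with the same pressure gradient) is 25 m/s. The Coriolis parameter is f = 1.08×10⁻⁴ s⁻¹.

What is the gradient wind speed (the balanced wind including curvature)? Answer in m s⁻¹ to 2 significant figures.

Around a high, pressure-gradient force acts outward with centrifugal, so Coriolis balances both:
fV = (1/ρ)|∂P/∂n| + V²/R  →  V² − fR·V + fR·V_g = 0
With fR = 1.08×10⁻⁴ × 1126×10³ m = 122 m/s:
V = [fR − √((fR)² − 4 fR V_g)]/2 = [122 − √(122² − 4×122×25)]/2 = 35.2 m/s
Supergeostrophic (V > V_g = 25 m/s), as expected around a high.

35 m s⁻¹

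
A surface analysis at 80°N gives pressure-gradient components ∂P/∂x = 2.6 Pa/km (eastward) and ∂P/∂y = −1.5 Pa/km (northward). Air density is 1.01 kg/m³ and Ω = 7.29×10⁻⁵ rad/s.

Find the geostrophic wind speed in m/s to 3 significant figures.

Coriolis parameter at 80°N:
f = 2Ω sin φ = 2 × 7.29×10⁻⁵ × sin 80° = 1.44×10⁻⁴ s⁻¹
Component geostrophic relations (x east, y north):
u_g = −(1/(fρ)) ∂P/∂y,  v_g = (1/(fρ)) ∂P/∂x
u_g = −(−1.5×10⁻³)/(1.44×10⁻⁴ × 1.01) = 10.3 m/s;  v_g = (2.6×10⁻³)/(1.44×10⁻⁴ × 1.01) = 17.9 m/s
|V_g| = √(u_g² + v_g²) = 20.7 m/s

20.7 m/s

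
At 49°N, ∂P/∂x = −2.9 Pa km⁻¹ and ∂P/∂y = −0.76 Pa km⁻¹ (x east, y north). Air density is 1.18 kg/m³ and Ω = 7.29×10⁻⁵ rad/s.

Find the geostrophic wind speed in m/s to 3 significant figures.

Coriolis parameter at 49°N:
f = 2Ω sin φ = 2 × 7.29×10⁻⁵ × sin 49° = 1.10×10⁻⁴ s⁻¹
Component geostrophic relations (x east, y north):
u_g = −(1/(fρ)) ∂P/∂y,  v_g = (1/(fρ)) ∂P/∂x
u_g = −(−0.76×10⁻³)/(1.10×10⁻⁴ × 1.18) = 5.85 m/s;  v_g = (−2.9×10⁻³)/(1.10×10⁻⁴ × 1.18) = −22.3 m/s
|V_g| = √(u_g² + v_g²) = 23.1 m/s

23.1 m/s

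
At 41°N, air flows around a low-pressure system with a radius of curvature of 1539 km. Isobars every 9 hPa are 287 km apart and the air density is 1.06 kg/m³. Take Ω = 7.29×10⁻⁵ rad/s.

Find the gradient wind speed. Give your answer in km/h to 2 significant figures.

Coriolis parameter at 41°N:
f = 2Ω sin φ = 2 × 7.29×10⁻⁵ × sin 41° = 9.57×10⁻⁵ s⁻¹
Pressure gradient: |∂P/∂n| = 900 Pa / 287000 m = 3.14×10⁻³ Pa/m
Geostrophic speed: V_g = |∂P/∂n|/(fρ) = 3.14×10⁻³/(9.57×10⁻⁵ × 1.06) = 30.9 m/s
Around a low, centrifugal force acts outward with Coriolis, so pressure-gradient force balances both:
(1/ρ)|∂P/∂n| = fV + V²/R  →  V² + fR·V − fR·V_g = 0
With fR = 9.57×10⁻⁵ × 1539×10³ m = 147 m/s:
V = [−fR + √((fR)² + 4 fR V_g)]/2 = [−147 + √(147² + 4×147×30.9)]/2 = 26.2 m/s
Subgeostrophic (V < V_g = 30.9 m/s), as expected around a low.
Converting: 26.2 m/s × 3.6 = 94 km/h

94 km/h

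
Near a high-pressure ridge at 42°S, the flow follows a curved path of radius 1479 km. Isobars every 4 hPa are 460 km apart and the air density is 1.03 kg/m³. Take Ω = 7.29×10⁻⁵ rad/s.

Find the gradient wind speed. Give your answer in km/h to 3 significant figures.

33.3 km/h

Coriolis parameter at 42°S:
f = 2Ω sin φ = 2 × 7.29×10⁻⁵ × sin 42° = 9.76×10⁻⁵ s⁻¹
Pressure gradient: |∂P/∂n| = 400 Pa / 460000 m = 8.70×10⁻⁴ Pa/m
Geostrophic speed: V_g = |∂P/∂n|/(fρ) = 8.70×10⁻⁴/(9.76×10⁻⁵ × 1.03) = 8.65 m/s
Around a high, pressure-gradient force acts outward with centrifugal, so Coriolis balances both:
fV = (1/ρ)|∂P/∂n| + V²/R  →  V² − fR·V + fR·V_g = 0
With fR = 9.76×10⁻⁵ × 1479×10³ m = 144 m/s:
V = [fR − √((fR)² − 4 fR V_g)]/2 = [144 − √(144² − 4×144×8.65)]/2 = 9.25 m/s
Supergeostrophic (V > V_g = 8.65 m/s), as expected around a high.
Converting: 9.25 m/s × 3.6 = 33.3 km/h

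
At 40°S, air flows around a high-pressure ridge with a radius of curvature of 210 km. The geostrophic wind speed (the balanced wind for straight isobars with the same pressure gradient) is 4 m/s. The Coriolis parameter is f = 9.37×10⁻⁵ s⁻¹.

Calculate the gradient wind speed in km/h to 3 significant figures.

Around a high, pressure-gradient force acts outward with centrifugal, so Coriolis balances both:
fV = (1/ρ)|∂P/∂n| + V²/R  →  V² − fR·V + fR·V_g = 0
With fR = 9.37×10⁻⁵ × 210×10³ m = 19.7 m/s:
V = [fR − √((fR)² − 4 fR V_g)]/2 = [19.7 − √(19.7² − 4×19.7×4)]/2 = 5.59 m/s
Supergeostrophic (V > V_g = 4 m/s), as expected around a high.
Converting: 5.59 m/s × 3.6 = 20.1 km/h

20.1 km/h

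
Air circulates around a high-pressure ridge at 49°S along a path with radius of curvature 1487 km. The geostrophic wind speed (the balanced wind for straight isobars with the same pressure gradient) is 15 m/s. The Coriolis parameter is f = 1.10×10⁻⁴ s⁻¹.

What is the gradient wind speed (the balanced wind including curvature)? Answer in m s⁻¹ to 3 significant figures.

16.7 m s⁻¹

Around a high, pressure-gradient force acts outward with centrifugal, so Coriolis balances both:
fV = (1/ρ)|∂P/∂n| + V²/R  →  V² − fR·V + fR·V_g = 0
With fR = 1.10×10⁻⁴ × 1487×10³ m = 164 m/s:
V = [fR − √((fR)² − 4 fR V_g)]/2 = [164 − √(164² − 4×164×15)]/2 = 16.7 m/s
Supergeostrophic (V > V_g = 15 m/s), as expected around a high.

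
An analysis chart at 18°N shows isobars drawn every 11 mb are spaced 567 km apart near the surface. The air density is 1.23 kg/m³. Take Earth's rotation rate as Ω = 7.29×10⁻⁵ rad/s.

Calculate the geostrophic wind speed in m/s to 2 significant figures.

35 m/s

Coriolis parameter at 18°N:
f = 2Ω sin φ = 2 × 7.29×10⁻⁵ × sin 18° = 4.51×10⁻⁵ s⁻¹
Pressure gradient: |∂P/∂n| = 1100 Pa / 567000 m = 1.94×10⁻³ Pa/m
Geostrophic balance (pressure-gradient force = Coriolis force):
V_g = (1/(fρ)) |∂P/∂n| = 1.94×10⁻³ / (4.51×10⁻⁵ × 1.23) = 35.0 m/s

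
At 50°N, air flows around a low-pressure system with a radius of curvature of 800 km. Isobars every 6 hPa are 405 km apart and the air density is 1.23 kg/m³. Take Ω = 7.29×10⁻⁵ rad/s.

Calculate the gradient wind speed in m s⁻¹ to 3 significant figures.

9.73 m s⁻¹

Coriolis parameter at 50°N:
f = 2Ω sin φ = 2 × 7.29×10⁻⁵ × sin 50° = 1.12×10⁻⁴ s⁻¹
Pressure gradient: |∂P/∂n| = 600 Pa / 405000 m = 1.48×10⁻³ Pa/m
Geostrophic speed: V_g = |∂P/∂n|/(fρ) = 1.48×10⁻³/(1.12×10⁻⁴ × 1.23) = 10.8 m/s
Around a low, centrifugal force acts outward with Coriolis, so pressure-gradient force balances both:
(1/ρ)|∂P/∂n| = fV + V²/R  →  V² + fR·V − fR·V_g = 0
With fR = 1.12×10⁻⁴ × 800×10³ m = 89.4 m/s:
V = [−fR + √((fR)² + 4 fR V_g)]/2 = [−89.4 + √(89.4² + 4×89.4×10.8)]/2 = 9.73 m/s
Subgeostrophic (V < V_g = 10.8 m/s), as expected around a low.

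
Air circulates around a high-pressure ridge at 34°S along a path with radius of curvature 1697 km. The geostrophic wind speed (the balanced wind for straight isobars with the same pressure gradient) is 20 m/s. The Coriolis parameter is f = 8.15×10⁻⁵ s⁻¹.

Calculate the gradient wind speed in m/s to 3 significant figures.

Around a high, pressure-gradient force acts outward with centrifugal, so Coriolis balances both:
fV = (1/ρ)|∂P/∂n| + V²/R  →  V² − fR·V + fR·V_g = 0
With fR = 8.15×10⁻⁵ × 1697×10³ m = 138 m/s:
V = [fR − √((fR)² − 4 fR V_g)]/2 = [138 − √(138² − 4×138×20)]/2 = 24.3 m/s
Supergeostrophic (V > V_g = 20 m/s), as expected around a high.

24.3 m/s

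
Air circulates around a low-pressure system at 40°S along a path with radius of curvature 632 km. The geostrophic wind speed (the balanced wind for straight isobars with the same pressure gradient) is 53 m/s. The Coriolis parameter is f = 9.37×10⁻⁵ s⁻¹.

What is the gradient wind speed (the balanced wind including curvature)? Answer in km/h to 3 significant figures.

Around a low, centrifugal force acts outward with Coriolis, so pressure-gradient force balances both:
(1/ρ)|∂P/∂n| = fV + V²/R  →  V² + fR·V − fR·V_g = 0
With fR = 9.37×10⁻⁵ × 632×10³ m = 59.2 m/s:
V = [−fR + √((fR)² + 4 fR V_g)]/2 = [−59.2 + √(59.2² + 4×59.2×53)]/2 = 33.8 m/s
Subgeostrophic (V < V_g = 53 m/s), as expected around a low.
Converting: 33.8 m/s × 3.6 = 122 km/h

122 km/h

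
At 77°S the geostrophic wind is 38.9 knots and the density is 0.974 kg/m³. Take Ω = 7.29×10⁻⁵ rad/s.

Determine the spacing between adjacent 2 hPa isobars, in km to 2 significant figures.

Coriolis parameter at 77°S:
f = 2Ω sin φ = 2 × 7.29×10⁻⁵ × sin 77° = 1.42×10⁻⁴ s⁻¹
Wind speed in SI: 38.9 knots = 20.0 m/s
Geostrophic balance rearranged: |∂P/∂n| = f ρ V_g
|∂P/∂n| = 1.42×10⁻⁴ × 0.974 × 20.0 = 2.77×10⁻³ Pa/m
Isobar spacing: Δn = ΔP/|∂P/∂n| = 200 Pa / 2.77×10⁻³ Pa/m = 72227 m ≈ 72 km

72 km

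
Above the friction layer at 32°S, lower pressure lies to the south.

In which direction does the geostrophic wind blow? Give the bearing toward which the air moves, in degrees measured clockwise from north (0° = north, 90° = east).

The pressure-gradient force points toward the south (bearing 180°).
Geostrophic balance: in the Southern Hemisphere the Coriolis force deflects motion to the left, so the geostrophic wind blows 90° to the left of the pressure-gradient force (low pressure on the right).
Rotating 180° by 90° counterclockwise gives 090° — the wind blows toward the east.

090°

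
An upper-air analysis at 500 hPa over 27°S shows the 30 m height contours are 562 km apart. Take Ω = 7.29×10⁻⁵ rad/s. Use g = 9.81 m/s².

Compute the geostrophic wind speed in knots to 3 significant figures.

15.4 knots

Coriolis parameter at 27°S:
f = 2Ω sin φ = 2 × 7.29×10⁻⁵ × sin 27° = 6.62×10⁻⁵ s⁻¹
Height gradient: |∂Z/∂n| = 30 m / 562000 m = 5.34×10⁻⁵
On a pressure surface, geostrophic balance gives V_g = (g/f)|∂Z/∂n|:
V_g = 9.81 × 5.34×10⁻⁵ / 6.62×10⁻⁵ = 7.91 m/s
Converting: 7.91 m/s × 1.944 = 15.4 knots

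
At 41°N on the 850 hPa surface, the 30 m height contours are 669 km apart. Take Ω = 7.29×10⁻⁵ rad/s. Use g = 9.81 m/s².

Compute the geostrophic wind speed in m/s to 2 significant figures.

Coriolis parameter at 41°N:
f = 2Ω sin φ = 2 × 7.29×10⁻⁵ × sin 41° = 9.57×10⁻⁵ s⁻¹
Height gradient: |∂Z/∂n| = 30 m / 669000 m = 4.48×10⁻⁵
On a pressure surface, geostrophic balance gives V_g = (g/f)|∂Z/∂n|:
V_g = 9.81 × 4.48×10⁻⁵ / 9.57×10⁻⁵ = 4.60 m/s

4.6 m/s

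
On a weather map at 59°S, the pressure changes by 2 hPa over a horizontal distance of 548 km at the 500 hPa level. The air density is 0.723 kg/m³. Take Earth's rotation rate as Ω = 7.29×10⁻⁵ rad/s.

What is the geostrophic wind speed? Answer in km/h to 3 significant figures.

Coriolis parameter at 59°S:
f = 2Ω sin φ = 2 × 7.29×10⁻⁵ × sin 59° = 1.25×10⁻⁴ s⁻¹
Pressure gradient: |∂P/∂n| = 200 Pa / 548000 m = 3.65×10⁻⁴ Pa/m
Geostrophic balance (pressure-gradient force = Coriolis force):
V_g = (1/(fρ)) |∂P/∂n| = 3.65×10⁻⁴ / (1.25×10⁻⁴ × 0.723) = 4.04 m/s
Converting: 4.04 m/s × 3.6 = 14.5 km/h

14.5 km/h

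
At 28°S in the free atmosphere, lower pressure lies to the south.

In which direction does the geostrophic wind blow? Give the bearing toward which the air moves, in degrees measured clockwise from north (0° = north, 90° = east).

090°

The pressure-gradient force points toward the south (bearing 180°).
Geostrophic balance: in the Southern Hemisphere the Coriolis force deflects motion to the left, so the geostrophic wind blows 90° to the left of the pressure-gradient force (low pressure on the right).
Rotating 180° by 90° counterclockwise gives 090° — the wind blows toward the east.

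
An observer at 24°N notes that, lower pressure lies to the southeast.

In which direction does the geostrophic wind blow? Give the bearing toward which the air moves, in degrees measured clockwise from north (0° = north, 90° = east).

The pressure-gradient force points toward the southeast (bearing 135°).
Geostrophic balance: in the Northern Hemisphere the Coriolis force deflects motion to the right, so the geostrophic wind blows 90° to the right of the pressure-gradient force (low pressure on the left).
Rotating 135° by 90° clockwise gives 225° — the wind blows toward the southwest.

225°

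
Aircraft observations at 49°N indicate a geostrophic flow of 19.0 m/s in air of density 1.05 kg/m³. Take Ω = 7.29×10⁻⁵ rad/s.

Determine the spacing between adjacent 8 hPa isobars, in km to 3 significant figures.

364 km

Coriolis parameter at 49°N:
f = 2Ω sin φ = 2 × 7.29×10⁻⁵ × sin 49° = 1.10×10⁻⁴ s⁻¹
Geostrophic balance rearranged: |∂P/∂n| = f ρ V_g
|∂P/∂n| = 1.10×10⁻⁴ × 1.05 × 19.0 = 2.20×10⁻³ Pa/m
Isobar spacing: Δn = ΔP/|∂P/∂n| = 800 Pa / 2.20×10⁻³ Pa/m = 364426 m ≈ 364 km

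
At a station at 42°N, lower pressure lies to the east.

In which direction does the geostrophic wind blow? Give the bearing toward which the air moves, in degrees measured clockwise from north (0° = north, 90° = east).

The pressure-gradient force points toward the east (bearing 090°).
Geostrophic balance: in the Northern Hemisphere the Coriolis force deflects motion to the right, so the geostrophic wind blows 90° to the right of the pressure-gradient force (low pressure on the left).
Rotating 090° by 90° clockwise gives 180° — the wind blows toward the south.

180°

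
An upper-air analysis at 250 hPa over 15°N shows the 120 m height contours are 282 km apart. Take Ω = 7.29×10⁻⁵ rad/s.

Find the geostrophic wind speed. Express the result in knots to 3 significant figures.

Coriolis parameter at 15°N:
f = 2Ω sin φ = 2 × 7.29×10⁻⁵ × sin 15° = 3.77×10⁻⁵ s⁻¹
Height gradient: |∂Z/∂n| = 120 m / 282000 m = 4.26×10⁻⁴
On a pressure surface, geostrophic balance gives V_g = (g/f)|∂Z/∂n|:
V_g = 9.81 × 4.26×10⁻⁴ / 3.77×10⁻⁵ = 111 m/s
Converting: 111 m/s × 1.944 = 215 knots

215 knots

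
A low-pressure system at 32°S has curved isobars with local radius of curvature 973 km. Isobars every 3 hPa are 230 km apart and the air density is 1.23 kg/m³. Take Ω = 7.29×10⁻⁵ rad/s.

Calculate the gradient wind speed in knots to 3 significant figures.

Coriolis parameter at 32°S:
f = 2Ω sin φ = 2 × 7.29×10⁻⁵ × sin 32° = 7.73×10⁻⁵ s⁻¹
Pressure gradient: |∂P/∂n| = 300 Pa / 230000 m = 1.30×10⁻³ Pa/m
Geostrophic speed: V_g = |∂P/∂n|/(fρ) = 1.30×10⁻³/(7.73×10⁻⁵ × 1.23) = 13.7 m/s
Around a low, centrifugal force acts outward with Coriolis, so pressure-gradient force balances both:
(1/ρ)|∂P/∂n| = fV + V²/R  →  V² + fR·V − fR·V_g = 0
With fR = 7.73×10⁻⁵ × 973×10³ m = 75.2 m/s:
V = [−fR + √((fR)² + 4 fR V_g)]/2 = [−75.2 + √(75.2² + 4×75.2×13.7)]/2 = 11.9 m/s
Subgeostrophic (V < V_g = 13.7 m/s), as expected around a low.
Converting: 11.9 m/s × 1.944 = 23.0 knots

23.0 knots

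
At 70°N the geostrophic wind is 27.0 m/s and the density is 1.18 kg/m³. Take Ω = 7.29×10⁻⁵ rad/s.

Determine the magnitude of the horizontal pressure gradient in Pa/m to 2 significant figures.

4.4×10⁻³ Pa/m

Coriolis parameter at 70°N:
f = 2Ω sin φ = 2 × 7.29×10⁻⁵ × sin 70° = 1.37×10⁻⁴ s⁻¹
Geostrophic balance rearranged: |∂P/∂n| = f ρ V_g
|∂P/∂n| = 1.37×10⁻⁴ × 1.18 × 27.0 = 4.37×10⁻³ Pa/m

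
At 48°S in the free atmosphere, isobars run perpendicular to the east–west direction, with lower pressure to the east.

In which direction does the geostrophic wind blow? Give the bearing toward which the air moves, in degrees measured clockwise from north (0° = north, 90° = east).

The pressure-gradient force points toward the east (bearing 090°).
Geostrophic balance: in the Southern Hemisphere the Coriolis force deflects motion to the left, so the geostrophic wind blows 90° to the left of the pressure-gradient force (low pressure on the right).
Rotating 090° by 90° counterclockwise gives 000° — the wind blows toward the north.

000°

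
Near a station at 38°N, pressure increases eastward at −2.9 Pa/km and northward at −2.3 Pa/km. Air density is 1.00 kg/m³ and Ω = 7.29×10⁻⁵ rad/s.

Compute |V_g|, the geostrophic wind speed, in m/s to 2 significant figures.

41 m/s

Coriolis parameter at 38°N:
f = 2Ω sin φ = 2 × 7.29×10⁻⁵ × sin 38° = 8.98×10⁻⁵ s⁻¹
Component geostrophic relations (x east, y north):
u_g = −(1/(fρ)) ∂P/∂y,  v_g = (1/(fρ)) ∂P/∂x
u_g = −(−2.3×10⁻³)/(8.98×10⁻⁵ × 1.00) = 25.6 m/s;  v_g = (−2.9×10⁻³)/(8.98×10⁻⁵ × 1.00) = −32.3 m/s
|V_g| = √(u_g² + v_g²) = 41.2 m/s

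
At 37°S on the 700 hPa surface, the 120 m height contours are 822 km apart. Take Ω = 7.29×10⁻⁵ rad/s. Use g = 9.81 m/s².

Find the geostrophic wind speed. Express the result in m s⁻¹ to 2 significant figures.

Coriolis parameter at 37°S:
f = 2Ω sin φ = 2 × 7.29×10⁻⁵ × sin 37° = 8.77×10⁻⁵ s⁻¹
Height gradient: |∂Z/∂n| = 120 m / 822000 m = 1.46×10⁻⁴
On a pressure surface, geostrophic balance gives V_g = (g/f)|∂Z/∂n|:
V_g = 9.81 × 1.46×10⁻⁴ / 8.77×10⁻⁵ = 16.3 m/s

16 m s⁻¹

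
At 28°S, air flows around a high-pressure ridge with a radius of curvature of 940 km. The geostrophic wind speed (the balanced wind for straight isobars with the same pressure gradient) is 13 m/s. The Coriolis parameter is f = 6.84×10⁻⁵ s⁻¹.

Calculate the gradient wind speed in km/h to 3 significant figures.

Around a high, pressure-gradient force acts outward with centrifugal, so Coriolis balances both:
fV = (1/ρ)|∂P/∂n| + V²/R  →  V² − fR·V + fR·V_g = 0
With fR = 6.84×10⁻⁵ × 940×10³ m = 64.3 m/s:
V = [fR − √((fR)² − 4 fR V_g)]/2 = [64.3 − √(64.3² − 4×64.3×13)]/2 = 18.1 m/s
Supergeostrophic (V > V_g = 13 m/s), as expected around a high.
Converting: 18.1 m/s × 3.6 = 65.1 km/h

65.1 km/h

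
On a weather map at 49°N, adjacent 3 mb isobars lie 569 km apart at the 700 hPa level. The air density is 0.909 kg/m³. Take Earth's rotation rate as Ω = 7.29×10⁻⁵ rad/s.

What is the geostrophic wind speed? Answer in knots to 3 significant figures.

10.2 knots

Coriolis parameter at 49°N:
f = 2Ω sin φ = 2 × 7.29×10⁻⁵ × sin 49° = 1.10×10⁻⁴ s⁻¹
Pressure gradient: |∂P/∂n| = 300 Pa / 569000 m = 5.27×10⁻⁴ Pa/m
Geostrophic balance (pressure-gradient force = Coriolis force):
V_g = (1/(fρ)) |∂P/∂n| = 5.27×10⁻⁴ / (1.10×10⁻⁴ × 0.909) = 5.27 m/s
Converting: 5.27 m/s × 1.944 = 10.2 knots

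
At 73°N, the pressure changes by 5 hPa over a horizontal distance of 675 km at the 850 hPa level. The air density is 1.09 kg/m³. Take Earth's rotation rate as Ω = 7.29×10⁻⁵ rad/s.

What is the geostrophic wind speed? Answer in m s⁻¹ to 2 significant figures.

Coriolis parameter at 73°N:
f = 2Ω sin φ = 2 × 7.29×10⁻⁵ × sin 73° = 1.39×10⁻⁴ s⁻¹
Pressure gradient: |∂P/∂n| = 500 Pa / 675000 m = 7.41×10⁻⁴ Pa/m
Geostrophic balance (pressure-gradient force = Coriolis force):
V_g = (1/(fρ)) |∂P/∂n| = 7.41×10⁻⁴ / (1.39×10⁻⁴ × 1.09) = 4.87 m/s

4.9 m s⁻¹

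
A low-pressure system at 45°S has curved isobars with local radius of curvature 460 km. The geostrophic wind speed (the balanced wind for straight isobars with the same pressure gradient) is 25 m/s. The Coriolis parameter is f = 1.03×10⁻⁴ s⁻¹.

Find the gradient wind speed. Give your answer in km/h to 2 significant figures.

Around a low, centrifugal force acts outward with Coriolis, so pressure-gradient force balances both:
(1/ρ)|∂P/∂n| = fV + V²/R  →  V² + fR·V − fR·V_g = 0
With fR = 1.03×10⁻⁴ × 460×10³ m = 47.4 m/s:
V = [−fR + √((fR)² + 4 fR V_g)]/2 = [−47.4 + √(47.4² + 4×47.4×25)]/2 = 18.1 m/s
Subgeostrophic (V < V_g = 25 m/s), as expected around a low.
Converting: 18.1 m/s × 3.6 = 65 km/h

65 km/h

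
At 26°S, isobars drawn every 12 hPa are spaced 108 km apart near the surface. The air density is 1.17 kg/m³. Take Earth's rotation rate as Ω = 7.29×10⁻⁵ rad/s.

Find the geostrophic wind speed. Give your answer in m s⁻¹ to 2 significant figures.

150 m s⁻¹

Coriolis parameter at 26°S:
f = 2Ω sin φ = 2 × 7.29×10⁻⁵ × sin 26° = 6.39×10⁻⁵ s⁻¹
Pressure gradient: |∂P/∂n| = 1200 Pa / 108000 m = 1.11×10⁻² Pa/m
Geostrophic balance (pressure-gradient force = Coriolis force):
V_g = (1/(fρ)) |∂P/∂n| = 1.11×10⁻² / (6.39×10⁻⁵ × 1.17) = 149 m/s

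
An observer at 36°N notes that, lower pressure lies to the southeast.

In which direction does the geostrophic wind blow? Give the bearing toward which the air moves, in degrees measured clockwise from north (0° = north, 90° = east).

The pressure-gradient force points toward the southeast (bearing 135°).
Geostrophic balance: in the Northern Hemisphere the Coriolis force deflects motion to the right, so the geostrophic wind blows 90° to the right of the pressure-gradient force (low pressure on the left).
Rotating 135° by 90° clockwise gives 225° — the wind blows toward the southwest.

225°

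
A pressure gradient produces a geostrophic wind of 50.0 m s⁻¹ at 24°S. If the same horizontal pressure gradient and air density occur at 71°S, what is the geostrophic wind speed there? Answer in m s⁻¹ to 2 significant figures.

With the same pressure gradient and density, V_g ∝ 1/f ∝ 1/sin φ.
V₂ = V₁ · sin φ₁ / sin φ₂ = 50.0 × sin 24° / sin 71°
V₂ = 50.0 × 0.4067/0.9455 = 22 m s⁻¹

22 m s⁻¹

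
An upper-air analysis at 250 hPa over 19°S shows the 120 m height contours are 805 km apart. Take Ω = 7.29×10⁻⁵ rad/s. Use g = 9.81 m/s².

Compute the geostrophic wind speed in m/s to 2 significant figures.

Coriolis parameter at 19°S:
f = 2Ω sin φ = 2 × 7.29×10⁻⁵ × sin 19° = 4.75×10⁻⁵ s⁻¹
Height gradient: |∂Z/∂n| = 120 m / 805000 m = 1.49×10⁻⁴
On a pressure surface, geostrophic balance gives V_g = (g/f)|∂Z/∂n|:
V_g = 9.81 × 1.49×10⁻⁴ / 4.75×10⁻⁵ = 30.8 m/s

31 m/s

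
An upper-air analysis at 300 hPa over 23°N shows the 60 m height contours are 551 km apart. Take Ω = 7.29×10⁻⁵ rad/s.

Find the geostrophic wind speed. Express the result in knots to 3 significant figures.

Coriolis parameter at 23°N:
f = 2Ω sin φ = 2 × 7.29×10⁻⁵ × sin 23° = 5.70×10⁻⁵ s⁻¹
Height gradient: |∂Z/∂n| = 60 m / 551000 m = 1.09×10⁻⁴
On a pressure surface, geostrophic balance gives V_g = (g/f)|∂Z/∂n|:
V_g = 9.81 × 1.09×10⁻⁴ / 5.70×10⁻⁵ = 18.8 m/s
Converting: 18.8 m/s × 1.944 = 36.4 knots

36.4 knots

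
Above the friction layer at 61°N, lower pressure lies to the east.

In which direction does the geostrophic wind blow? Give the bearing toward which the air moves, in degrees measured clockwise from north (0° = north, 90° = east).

180°

The pressure-gradient force points toward the east (bearing 090°).
Geostrophic balance: in the Northern Hemisphere the Coriolis force deflects motion to the right, so the geostrophic wind blows 90° to the right of the pressure-gradient force (low pressure on the left).
Rotating 090° by 90° clockwise gives 180° — the wind blows toward the south.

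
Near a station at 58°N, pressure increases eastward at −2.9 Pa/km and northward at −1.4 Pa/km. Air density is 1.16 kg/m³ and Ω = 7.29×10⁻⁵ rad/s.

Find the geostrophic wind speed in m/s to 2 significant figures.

22 m/s

Coriolis parameter at 58°N:
f = 2Ω sin φ = 2 × 7.29×10⁻⁵ × sin 58° = 1.24×10⁻⁴ s⁻¹
Component geostrophic relations (x east, y north):
u_g = −(1/(fρ)) ∂P/∂y,  v_g = (1/(fρ)) ∂P/∂x
u_g = −(−1.4×10⁻³)/(1.24×10⁻⁴ × 1.16) = 9.76 m/s;  v_g = (−2.9×10⁻³)/(1.24×10⁻⁴ × 1.16) = −20.2 m/s
|V_g| = √(u_g² + v_g²) = 22.5 m/s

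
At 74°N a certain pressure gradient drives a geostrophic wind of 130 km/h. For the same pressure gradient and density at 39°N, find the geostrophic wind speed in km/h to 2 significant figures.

200 km/h

With the same pressure gradient and density, V_g ∝ 1/f ∝ 1/sin φ.
V₂ = V₁ · sin φ₁ / sin φ₂ = 130 × sin 74° / sin 39°
V₂ = 130 × 0.9613/0.6293 = 200 km/h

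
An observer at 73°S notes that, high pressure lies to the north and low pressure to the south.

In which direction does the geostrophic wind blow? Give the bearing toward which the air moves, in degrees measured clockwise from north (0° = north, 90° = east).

090°

The pressure-gradient force points toward the south (bearing 180°).
Geostrophic balance: in the Southern Hemisphere the Coriolis force deflects motion to the left, so the geostrophic wind blows 90° to the left of the pressure-gradient force (low pressure on the right).
Rotating 180° by 90° counterclockwise gives 090° — the wind blows toward the east.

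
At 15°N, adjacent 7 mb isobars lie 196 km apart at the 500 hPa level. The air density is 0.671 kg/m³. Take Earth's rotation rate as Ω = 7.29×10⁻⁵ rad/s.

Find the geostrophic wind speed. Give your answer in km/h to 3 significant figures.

508 km/h

Coriolis parameter at 15°N:
f = 2Ω sin φ = 2 × 7.29×10⁻⁵ × sin 15° = 3.77×10⁻⁵ s⁻¹
Pressure gradient: |∂P/∂n| = 700 Pa / 196000 m = 3.57×10⁻³ Pa/m
Geostrophic balance (pressure-gradient force = Coriolis force):
V_g = (1/(fρ)) |∂P/∂n| = 3.57×10⁻³ / (3.77×10⁻⁵ × 0.671) = 141 m/s
Converting: 141 m/s × 3.6 = 508 km/h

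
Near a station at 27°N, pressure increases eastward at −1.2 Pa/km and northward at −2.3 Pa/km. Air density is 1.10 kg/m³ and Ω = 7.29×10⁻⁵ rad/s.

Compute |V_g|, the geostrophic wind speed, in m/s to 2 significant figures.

36 m/s

Coriolis parameter at 27°N:
f = 2Ω sin φ = 2 × 7.29×10⁻⁵ × sin 27° = 6.62×10⁻⁵ s⁻¹
Component geostrophic relations (x east, y north):
u_g = −(1/(fρ)) ∂P/∂y,  v_g = (1/(fρ)) ∂P/∂x
u_g = −(−2.3×10⁻³)/(6.62×10⁻⁵ × 1.10) = 31.6 m/s;  v_g = (−1.2×10⁻³)/(6.62×10⁻⁵ × 1.10) = −16.5 m/s
|V_g| = √(u_g² + v_g²) = 35.6 m/s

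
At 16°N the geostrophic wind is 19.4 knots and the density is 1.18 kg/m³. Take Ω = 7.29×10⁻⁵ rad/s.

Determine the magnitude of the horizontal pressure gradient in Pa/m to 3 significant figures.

4.73×10⁻⁴ Pa/m

Coriolis parameter at 16°N:
f = 2Ω sin φ = 2 × 7.29×10⁻⁵ × sin 16° = 4.02×10⁻⁵ s⁻¹
Wind speed in SI: 19.4 knots = 9.98 m/s
Geostrophic balance rearranged: |∂P/∂n| = f ρ V_g
|∂P/∂n| = 4.02×10⁻⁵ × 1.18 × 9.98 = 4.73×10⁻⁴ Pa/m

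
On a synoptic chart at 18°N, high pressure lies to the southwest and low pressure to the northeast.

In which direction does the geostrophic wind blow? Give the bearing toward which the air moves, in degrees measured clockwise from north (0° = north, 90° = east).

135°

The pressure-gradient force points toward the northeast (bearing 045°).
Geostrophic balance: in the Northern Hemisphere the Coriolis force deflects motion to the right, so the geostrophic wind blows 90° to the right of the pressure-gradient force (low pressure on the left).
Rotating 045° by 90° clockwise gives 135° — the wind blows toward the southeast.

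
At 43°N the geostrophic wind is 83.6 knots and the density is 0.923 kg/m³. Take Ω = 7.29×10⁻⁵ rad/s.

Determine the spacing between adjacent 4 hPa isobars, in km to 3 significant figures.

Coriolis parameter at 43°N:
f = 2Ω sin φ = 2 × 7.29×10⁻⁵ × sin 43° = 9.94×10⁻⁵ s⁻¹
Wind speed in SI: 83.6 knots = 43.0 m/s
Geostrophic balance rearranged: |∂P/∂n| = f ρ V_g
|∂P/∂n| = 9.94×10⁻⁵ × 0.923 × 43.0 = 3.95×10⁻³ Pa/m
Isobar spacing: Δn = ΔP/|∂P/∂n| = 400 Pa / 3.95×10⁻³ Pa/m = 101338 m ≈ 101 km

101 km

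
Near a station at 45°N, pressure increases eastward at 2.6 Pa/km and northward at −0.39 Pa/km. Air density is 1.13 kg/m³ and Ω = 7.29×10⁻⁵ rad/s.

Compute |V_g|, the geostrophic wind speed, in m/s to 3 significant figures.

Coriolis parameter at 45°N:
f = 2Ω sin φ = 2 × 7.29×10⁻⁵ × sin 45° = 1.03×10⁻⁴ s⁻¹
Component geostrophic relations (x east, y north):
u_g = −(1/(fρ)) ∂P/∂y,  v_g = (1/(fρ)) ∂P/∂x
u_g = −(−0.39×10⁻³)/(1.03×10⁻⁴ × 1.13) = 3.35 m/s;  v_g = (2.6×10⁻³)/(1.03×10⁻⁴ × 1.13) = 22.3 m/s
|V_g| = √(u_g² + v_g²) = 22.6 m/s

22.6 m/s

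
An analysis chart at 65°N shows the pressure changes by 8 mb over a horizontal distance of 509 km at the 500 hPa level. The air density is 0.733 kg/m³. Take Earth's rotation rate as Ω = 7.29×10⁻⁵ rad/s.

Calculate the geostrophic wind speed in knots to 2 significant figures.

32 knots

Coriolis parameter at 65°N:
f = 2Ω sin φ = 2 × 7.29×10⁻⁵ × sin 65° = 1.32×10⁻⁴ s⁻¹
Pressure gradient: |∂P/∂n| = 800 Pa / 509000 m = 1.57×10⁻³ Pa/m
Geostrophic balance (pressure-gradient force = Coriolis force):
V_g = (1/(fρ)) |∂P/∂n| = 1.57×10⁻³ / (1.32×10⁻⁴ × 0.733) = 16.2 m/s
Converting: 16.2 m/s × 1.944 = 32 knots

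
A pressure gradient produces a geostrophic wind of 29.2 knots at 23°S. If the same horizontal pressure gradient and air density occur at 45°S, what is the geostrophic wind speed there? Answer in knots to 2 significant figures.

With the same pressure gradient and density, V_g ∝ 1/f ∝ 1/sin φ.
V₂ = V₁ · sin φ₁ / sin φ₂ = 29.2 × sin 23° / sin 45°
V₂ = 29.2 × 0.3907/0.7071 = 16 knots

16 knots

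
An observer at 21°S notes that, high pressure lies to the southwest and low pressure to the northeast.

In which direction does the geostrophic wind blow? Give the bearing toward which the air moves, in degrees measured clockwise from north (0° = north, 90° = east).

315°

The pressure-gradient force points toward the northeast (bearing 045°).
Geostrophic balance: in the Southern Hemisphere the Coriolis force deflects motion to the left, so the geostrophic wind blows 90° to the left of the pressure-gradient force (low pressure on the right).
Rotating 045° by 90° counterclockwise gives 315° — the wind blows toward the northwest.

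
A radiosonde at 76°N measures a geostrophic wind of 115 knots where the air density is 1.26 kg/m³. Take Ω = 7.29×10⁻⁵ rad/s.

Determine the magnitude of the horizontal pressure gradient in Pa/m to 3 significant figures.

Coriolis parameter at 76°N:
f = 2Ω sin φ = 2 × 7.29×10⁻⁵ × sin 76° = 1.41×10⁻⁴ s⁻¹
Wind speed in SI: 115 knots = 59.2 m/s
Geostrophic balance rearranged: |∂P/∂n| = f ρ V_g
|∂P/∂n| = 1.41×10⁻⁴ × 1.26 × 59.2 = 1.05×10⁻² Pa/m

1.05×10⁻² Pa/m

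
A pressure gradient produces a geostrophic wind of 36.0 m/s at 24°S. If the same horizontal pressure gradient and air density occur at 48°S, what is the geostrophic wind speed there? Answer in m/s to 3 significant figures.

With the same pressure gradient and density, V_g ∝ 1/f ∝ 1/sin φ.
V₂ = V₁ · sin φ₁ / sin φ₂ = 36.0 × sin 24° / sin 48°
V₂ = 36.0 × 0.4067/0.7431 = 19.7 m/s

19.7 m/s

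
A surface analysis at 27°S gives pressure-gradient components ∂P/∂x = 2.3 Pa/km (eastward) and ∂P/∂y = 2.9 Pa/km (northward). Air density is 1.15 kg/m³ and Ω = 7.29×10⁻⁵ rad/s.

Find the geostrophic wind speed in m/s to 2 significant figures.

49 m/s

Coriolis parameter at 27°S:
f = 2Ω sin φ = 2 × 7.29×10⁻⁵ × sin 27° = 6.62×10⁻⁵ s⁻¹
In the Southern Hemisphere f is negative: f = −6.62×10⁻⁵ s⁻¹.
Component geostrophic relations (x east, y north):
u_g = −(1/(fρ)) ∂P/∂y,  v_g = (1/(fρ)) ∂P/∂x
u_g = −(2.9×10⁻³)/(−6.62×10⁻⁵ × 1.15) = 38.1 m/s;  v_g = (2.3×10⁻³)/(−6.62×10⁻⁵ × 1.15) = −30.2 m/s
|V_g| = √(u_g² + v_g²) = 48.6 m/s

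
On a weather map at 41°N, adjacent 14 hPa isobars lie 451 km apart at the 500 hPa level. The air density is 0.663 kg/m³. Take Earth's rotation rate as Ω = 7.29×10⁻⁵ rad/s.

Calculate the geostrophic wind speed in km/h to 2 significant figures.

Coriolis parameter at 41°N:
f = 2Ω sin φ = 2 × 7.29×10⁻⁵ × sin 41° = 9.57×10⁻⁵ s⁻¹
Pressure gradient: |∂P/∂n| = 1400 Pa / 451000 m = 3.10×10⁻³ Pa/m
Geostrophic balance (pressure-gradient force = Coriolis force):
V_g = (1/(fρ)) |∂P/∂n| = 3.10×10⁻³ / (9.57×10⁻⁵ × 0.663) = 48.9 m/s
Converting: 48.9 m/s × 3.6 = 180 km/h

180 km/h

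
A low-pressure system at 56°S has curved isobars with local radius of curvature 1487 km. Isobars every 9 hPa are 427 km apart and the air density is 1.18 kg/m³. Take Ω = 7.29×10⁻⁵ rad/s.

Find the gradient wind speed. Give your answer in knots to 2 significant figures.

27 knots

Coriolis parameter at 56°S:
f = 2Ω sin φ = 2 × 7.29×10⁻⁵ × sin 56° = 1.21×10⁻⁴ s⁻¹
Pressure gradient: |∂P/∂n| = 900 Pa / 427000 m = 2.11×10⁻³ Pa/m
Geostrophic speed: V_g = |∂P/∂n|/(fρ) = 2.11×10⁻³/(1.21×10⁻⁴ × 1.18) = 14.8 m/s
Around a low, centrifugal force acts outward with Coriolis, so pressure-gradient force balances both:
(1/ρ)|∂P/∂n| = fV + V²/R  →  V² + fR·V − fR·V_g = 0
With fR = 1.21×10⁻⁴ × 1487×10³ m = 180 m/s:
V = [−fR + √((fR)² + 4 fR V_g)]/2 = [−180 + √(180² + 4×180×14.8)]/2 = 13.7 m/s
Subgeostrophic (V < V_g = 14.8 m/s), as expected around a low.
Converting: 13.7 m/s × 1.944 = 27 knots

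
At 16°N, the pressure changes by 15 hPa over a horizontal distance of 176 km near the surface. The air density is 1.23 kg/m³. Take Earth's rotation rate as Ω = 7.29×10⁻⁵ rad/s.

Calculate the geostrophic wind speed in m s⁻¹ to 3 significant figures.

172 m s⁻¹

Coriolis parameter at 16°N:
f = 2Ω sin φ = 2 × 7.29×10⁻⁵ × sin 16° = 4.02×10⁻⁵ s⁻¹
Pressure gradient: |∂P/∂n| = 1500 Pa / 176000 m = 8.52×10⁻³ Pa/m
Geostrophic balance (pressure-gradient force = Coriolis force):
V_g = (1/(fρ)) |∂P/∂n| = 8.52×10⁻³ / (4.02×10⁻⁵ × 1.23) = 172 m/s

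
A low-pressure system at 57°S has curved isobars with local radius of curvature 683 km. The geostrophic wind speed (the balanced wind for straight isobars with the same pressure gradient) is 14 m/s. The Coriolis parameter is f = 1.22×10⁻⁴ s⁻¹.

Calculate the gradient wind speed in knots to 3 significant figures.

Around a low, centrifugal force acts outward with Coriolis, so pressure-gradient force balances both:
(1/ρ)|∂P/∂n| = fV + V²/R  →  V² + fR·V − fR·V_g = 0
With fR = 1.22×10⁻⁴ × 683×10³ m = 83.3 m/s:
V = [−fR + √((fR)² + 4 fR V_g)]/2 = [−83.3 + √(83.3² + 4×83.3×14)]/2 = 12.2 m/s
Subgeostrophic (V < V_g = 14 m/s), as expected around a low.
Converting: 12.2 m/s × 1.944 = 23.7 knots

23.7 knots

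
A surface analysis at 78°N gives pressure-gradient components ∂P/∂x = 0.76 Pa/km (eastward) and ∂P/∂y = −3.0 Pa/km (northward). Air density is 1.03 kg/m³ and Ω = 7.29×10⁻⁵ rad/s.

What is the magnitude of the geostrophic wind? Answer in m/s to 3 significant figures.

Coriolis parameter at 78°N:
f = 2Ω sin φ = 2 × 7.29×10⁻⁵ × sin 78° = 1.43×10⁻⁴ s⁻¹
Component geostrophic relations (x east, y north):
u_g = −(1/(fρ)) ∂P/∂y,  v_g = (1/(fρ)) ∂P/∂x
u_g = −(−3.0×10⁻³)/(1.43×10⁻⁴ × 1.03) = 20.4 m/s;  v_g = (0.76×10⁻³)/(1.43×10⁻⁴ × 1.03) = 5.17 m/s
|V_g| = √(u_g² + v_g²) = 21.1 m/s

21.1 m/s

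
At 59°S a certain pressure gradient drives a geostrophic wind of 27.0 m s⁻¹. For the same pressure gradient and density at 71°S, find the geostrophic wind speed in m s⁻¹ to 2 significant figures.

With the same pressure gradient and density, V_g ∝ 1/f ∝ 1/sin φ.
V₂ = V₁ · sin φ₁ / sin φ₂ = 27.0 × sin 59° / sin 71°
V₂ = 27.0 × 0.8572/0.9455 = 24 m s⁻¹

24 m s⁻¹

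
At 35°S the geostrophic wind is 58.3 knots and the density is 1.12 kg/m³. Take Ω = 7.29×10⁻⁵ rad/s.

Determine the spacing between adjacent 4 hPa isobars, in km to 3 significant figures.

Coriolis parameter at 35°S:
f = 2Ω sin φ = 2 × 7.29×10⁻⁵ × sin 35° = 8.36×10⁻⁵ s⁻¹
Wind speed in SI: 58.3 knots = 30.0 m/s
Geostrophic balance rearranged: |∂P/∂n| = f ρ V_g
|∂P/∂n| = 8.36×10⁻⁵ × 1.12 × 30.0 = 2.81×10⁻³ Pa/m
Isobar spacing: Δn = ΔP/|∂P/∂n| = 400 Pa / 2.81×10⁻³ Pa/m = 142392 m ≈ 142 km

142 km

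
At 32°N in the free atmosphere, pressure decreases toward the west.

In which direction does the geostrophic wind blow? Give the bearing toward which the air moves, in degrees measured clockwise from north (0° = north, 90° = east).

000°

The pressure-gradient force points toward the west (bearing 270°).
Geostrophic balance: in the Northern Hemisphere the Coriolis force deflects motion to the right, so the geostrophic wind blows 90° to the right of the pressure-gradient force (low pressure on the left).
Rotating 270° by 90° clockwise gives 000° — the wind blows toward the north.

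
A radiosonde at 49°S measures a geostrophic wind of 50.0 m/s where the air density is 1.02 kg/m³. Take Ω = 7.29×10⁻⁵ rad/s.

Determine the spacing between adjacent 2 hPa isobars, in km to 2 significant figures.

Coriolis parameter at 49°S:
f = 2Ω sin φ = 2 × 7.29×10⁻⁵ × sin 49° = 1.10×10⁻⁴ s⁻¹
Geostrophic balance rearranged: |∂P/∂n| = f ρ V_g
|∂P/∂n| = 1.10×10⁻⁴ × 1.02 × 50.0 = 5.61×10⁻³ Pa/m
Isobar spacing: Δn = ΔP/|∂P/∂n| = 200 Pa / 5.61×10⁻³ Pa/m = 35639 m ≈ 36 km

36 km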